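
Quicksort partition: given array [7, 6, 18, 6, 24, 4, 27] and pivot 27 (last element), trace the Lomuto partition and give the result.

Lomuto partition with pivot = 27:

Initial array: [7, 6, 18, 6, 24, 4, 27]

arr[0]=7 <= 27: swap with position 0, array becomes [7, 6, 18, 6, 24, 4, 27]
arr[1]=6 <= 27: swap with position 1, array becomes [7, 6, 18, 6, 24, 4, 27]
arr[2]=18 <= 27: swap with position 2, array becomes [7, 6, 18, 6, 24, 4, 27]
arr[3]=6 <= 27: swap with position 3, array becomes [7, 6, 18, 6, 24, 4, 27]
arr[4]=24 <= 27: swap with position 4, array becomes [7, 6, 18, 6, 24, 4, 27]
arr[5]=4 <= 27: swap with position 5, array becomes [7, 6, 18, 6, 24, 4, 27]

Place pivot at position 6: [7, 6, 18, 6, 24, 4, 27]
Pivot position: 6

After partitioning with pivot 27, the array becomes [7, 6, 18, 6, 24, 4, 27]. The pivot is placed at index 6. All elements to the left of the pivot are <= 27, and all elements to the right are > 27.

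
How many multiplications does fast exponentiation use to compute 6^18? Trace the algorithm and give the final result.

Computing 6^18 by squaring (build up from 6^1; each line after the first costs one multiplication):

6^1 = 6
6^2 = (6^1)^2 = 6^2 = 36
6^4 = (6^2)^2 = 36^2 = 1296
6^8 = (6^4)^2 = 1296^2 = 1679616
6^9 = 6 * 6^8 = 6 * 1679616 = 10077696
6^18 = (6^9)^2 = 10077696^2 = 101559956668416

Result: 101559956668416
Multiplications needed: 5 (5 lines after 6^1)

6^18 = 101559956668416. Using exponentiation by squaring, this requires 5 multiplications. The key idea: if the exponent is even, square the half-power; if odd, multiply by the base once.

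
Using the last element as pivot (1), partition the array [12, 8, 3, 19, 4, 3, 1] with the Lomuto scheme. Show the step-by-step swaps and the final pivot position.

Lomuto partition with pivot = 1:

Initial array: [12, 8, 3, 19, 4, 3, 1]

arr[0]=12 > 1: no swap
arr[1]=8 > 1: no swap
arr[2]=3 > 1: no swap
arr[3]=19 > 1: no swap
arr[4]=4 > 1: no swap
arr[5]=3 > 1: no swap

Place pivot at position 0: [1, 8, 3, 19, 4, 3, 12]
Pivot position: 0

After partitioning with pivot 1, the array becomes [1, 8, 3, 19, 4, 3, 12]. The pivot is placed at index 0. All elements to the left of the pivot are <= 1, and all elements to the right are > 1.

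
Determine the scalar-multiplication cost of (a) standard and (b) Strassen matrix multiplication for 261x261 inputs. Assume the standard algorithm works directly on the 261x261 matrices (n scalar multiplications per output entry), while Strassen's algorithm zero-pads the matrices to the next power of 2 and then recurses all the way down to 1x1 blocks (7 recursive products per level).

Matrix multiplication for 261x261 matrices:

Strassen's algorithm requires power-of-2 dimensions. Pad 261x261 to 512x512 (next power of 2).

Standard algorithm: 261^3 = 17779581 multiplications
Strassen's algorithm: 7^(log2(512)) = 7^9 = 40353607 multiplications
Difference: 17779581 - 40353607 = -22574026 (Strassen uses MORE here due to padding overhead — for small or just-over-power-of-2 n, padding can outweigh the per-level savings)

Standard: 17779581 multiplications (261^3). Strassen: 40353607 multiplications (7^9, after padding to 512x512). Strassen reduces 8 recursive multiplications to 7 at each level.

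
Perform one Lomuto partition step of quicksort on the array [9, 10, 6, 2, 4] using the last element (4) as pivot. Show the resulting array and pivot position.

Lomuto partition with pivot = 4:

Initial array: [9, 10, 6, 2, 4]

arr[0]=9 > 4: no swap
arr[1]=10 > 4: no swap
arr[2]=6 > 4: no swap
arr[3]=2 <= 4: swap with position 0, array becomes [2, 10, 6, 9, 4]

Place pivot at position 1: [2, 4, 6, 9, 10]
Pivot position: 1

After partitioning with pivot 4, the array becomes [2, 4, 6, 9, 10]. The pivot is placed at index 1. All elements to the left of the pivot are <= 4, and all elements to the right are > 4.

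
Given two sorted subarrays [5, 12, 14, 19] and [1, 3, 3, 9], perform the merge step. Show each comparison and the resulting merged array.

Merging process:

Compare 5 vs 1: take 1 from right. Merged: [1]
Compare 5 vs 3: take 3 from right. Merged: [1, 3]
Compare 5 vs 3: take 3 from right. Merged: [1, 3, 3]
Compare 5 vs 9: take 5 from left. Merged: [1, 3, 3, 5]
Compare 12 vs 9: take 9 from right. Merged: [1, 3, 3, 5, 9]
Append remaining from left: [12, 14, 19]. Merged: [1, 3, 3, 5, 9, 12, 14, 19]

Final merged array: [1, 3, 3, 5, 9, 12, 14, 19]
Total comparisons: 5

The merged array is [1, 3, 3, 5, 9, 12, 14, 19], requiring 5 comparisons. The merge step runs in O(n) time where n is the total number of elements.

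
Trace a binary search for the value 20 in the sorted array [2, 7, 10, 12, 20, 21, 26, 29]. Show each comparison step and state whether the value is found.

Binary search for 20 in [2, 7, 10, 12, 20, 21, 26, 29]:

lo=0, hi=7, mid=3, arr[mid]=12 -> 12 < 20, search right half
lo=4, hi=7, mid=5, arr[mid]=21 -> 21 > 20, search left half
lo=4, hi=4, mid=4, arr[mid]=20 -> Found target at index 4!

Binary search finds 20 at index 4 after 3 comparisons. The search repeatedly halves the search space by comparing with the middle element.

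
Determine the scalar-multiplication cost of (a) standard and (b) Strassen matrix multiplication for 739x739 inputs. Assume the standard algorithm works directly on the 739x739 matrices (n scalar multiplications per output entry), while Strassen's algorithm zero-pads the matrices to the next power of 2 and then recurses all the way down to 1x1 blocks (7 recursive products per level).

Matrix multiplication for 739x739 matrices:

Strassen's algorithm requires power-of-2 dimensions. Pad 739x739 to 1024x1024 (next power of 2).

Standard algorithm: 739^3 = 403583419 multiplications
Strassen's algorithm: 7^(log2(1024)) = 7^10 = 282475249 multiplications
Savings: 403583419 - 282475249 = 121108170 multiplications

Standard: 403583419 multiplications (739^3). Strassen: 282475249 multiplications (7^10, after padding to 1024x1024). Strassen reduces 8 recursive multiplications to 7 at each level.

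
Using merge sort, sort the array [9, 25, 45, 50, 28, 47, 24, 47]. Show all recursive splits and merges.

Merge sort trace:

Split: [9, 25, 45, 50, 28, 47, 24, 47] -> [9, 25, 45, 50] and [28, 47, 24, 47]
  Split: [9, 25, 45, 50] -> [9, 25] and [45, 50]
    Split: [9, 25] -> [9] and [25]
    Merge: [9] + [25] -> [9, 25]
    Split: [45, 50] -> [45] and [50]
    Merge: [45] + [50] -> [45, 50]
  Merge: [9, 25] + [45, 50] -> [9, 25, 45, 50]
  Split: [28, 47, 24, 47] -> [28, 47] and [24, 47]
    Split: [28, 47] -> [28] and [47]
    Merge: [28] + [47] -> [28, 47]
    Split: [24, 47] -> [24] and [47]
    Merge: [24] + [47] -> [24, 47]
  Merge: [28, 47] + [24, 47] -> [24, 28, 47, 47]
Merge: [9, 25, 45, 50] + [24, 28, 47, 47] -> [9, 24, 25, 28, 45, 47, 47, 50]

Final sorted array: [9, 24, 25, 28, 45, 47, 47, 50]

The merge sort proceeds by recursively splitting the array and merging sorted halves.
After all merges, the sorted array is [9, 24, 25, 28, 45, 47, 47, 50].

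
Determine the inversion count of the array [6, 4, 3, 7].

Finding inversions in [6, 4, 3, 7]:

(0, 1): arr[0]=6 > arr[1]=4
(0, 2): arr[0]=6 > arr[2]=3
(1, 2): arr[1]=4 > arr[2]=3

Total inversions: 3

The array has 3 inversion(s): (0,1), (0,2), (1,2). Each pair (i,j) satisfies i < j and arr[i] > arr[j].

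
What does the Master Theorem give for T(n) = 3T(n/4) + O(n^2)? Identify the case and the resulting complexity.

Master Theorem for T(n) = 3T(n/4) + O(n^2):

a = 3, b = 4, c = 2
log_b(a) = log_4(3) = 0.7925

Case 3: c = 2 > log_4(3) = 0.7925
T(n) = O(n^2) = O(n^2)

For T(n) = 3T(n/4) + O(n^2): log_4(3) = 0.7925. This is Case 3 of the Master Theorem (c > log_b(a), work dominated by root), giving O(n^2).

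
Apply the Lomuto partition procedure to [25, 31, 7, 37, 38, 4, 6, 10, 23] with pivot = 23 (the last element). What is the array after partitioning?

Lomuto partition with pivot = 23:

Initial array: [25, 31, 7, 37, 38, 4, 6, 10, 23]

arr[0]=25 > 23: no swap
arr[1]=31 > 23: no swap
arr[2]=7 <= 23: swap with position 0, array becomes [7, 31, 25, 37, 38, 4, 6, 10, 23]
arr[3]=37 > 23: no swap
arr[4]=38 > 23: no swap
arr[5]=4 <= 23: swap with position 1, array becomes [7, 4, 25, 37, 38, 31, 6, 10, 23]
arr[6]=6 <= 23: swap with position 2, array becomes [7, 4, 6, 37, 38, 31, 25, 10, 23]
arr[7]=10 <= 23: swap with position 3, array becomes [7, 4, 6, 10, 38, 31, 25, 37, 23]

Place pivot at position 4: [7, 4, 6, 10, 23, 31, 25, 37, 38]
Pivot position: 4

After partitioning with pivot 23, the array becomes [7, 4, 6, 10, 23, 31, 25, 37, 38]. The pivot is placed at index 4. All elements to the left of the pivot are <= 23, and all elements to the right are > 23.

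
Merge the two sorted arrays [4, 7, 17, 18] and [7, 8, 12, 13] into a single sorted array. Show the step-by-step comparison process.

Merging process:

Compare 4 vs 7: take 4 from left. Merged: [4]
Compare 7 vs 7: take 7 from left. Merged: [4, 7]
Compare 17 vs 7: take 7 from right. Merged: [4, 7, 7]
Compare 17 vs 8: take 8 from right. Merged: [4, 7, 7, 8]
Compare 17 vs 12: take 12 from right. Merged: [4, 7, 7, 8, 12]
Compare 17 vs 13: take 13 from right. Merged: [4, 7, 7, 8, 12, 13]
Append remaining from left: [17, 18]. Merged: [4, 7, 7, 8, 12, 13, 17, 18]

Final merged array: [4, 7, 7, 8, 12, 13, 17, 18]
Total comparisons: 6

The merged array is [4, 7, 7, 8, 12, 13, 17, 18], requiring 6 comparisons. The merge step runs in O(n) time where n is the total number of elements.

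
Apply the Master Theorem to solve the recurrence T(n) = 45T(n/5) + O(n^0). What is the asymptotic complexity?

Master Theorem for T(n) = 45T(n/5) + O(n^0):

a = 45, b = 5, c = 0
log_b(a) = log_5(45) = 2.3652

Case 1: c = 0 < log_5(45) = 2.3652
T(n) = O(n^(log_5 45))

For T(n) = 45T(n/5) + O(n^0): log_5(45) = 2.3652. This is Case 1 of the Master Theorem (c < log_b(a), work dominated by leaves), giving O(n^(log_5 45)).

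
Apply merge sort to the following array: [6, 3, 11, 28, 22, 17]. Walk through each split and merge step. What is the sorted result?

Merge sort trace:

Split: [6, 3, 11, 28, 22, 17] -> [6, 3, 11] and [28, 22, 17]
  Split: [6, 3, 11] -> [6] and [3, 11]
    Split: [3, 11] -> [3] and [11]
    Merge: [3] + [11] -> [3, 11]
  Merge: [6] + [3, 11] -> [3, 6, 11]
  Split: [28, 22, 17] -> [28] and [22, 17]
    Split: [22, 17] -> [22] and [17]
    Merge: [22] + [17] -> [17, 22]
  Merge: [28] + [17, 22] -> [17, 22, 28]
Merge: [3, 6, 11] + [17, 22, 28] -> [3, 6, 11, 17, 22, 28]

Final sorted array: [3, 6, 11, 17, 22, 28]

The merge sort proceeds by recursively splitting the array and merging sorted halves.
After all merges, the sorted array is [3, 6, 11, 17, 22, 28].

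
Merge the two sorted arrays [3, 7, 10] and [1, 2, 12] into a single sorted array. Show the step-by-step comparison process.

Merging process:

Compare 3 vs 1: take 1 from right. Merged: [1]
Compare 3 vs 2: take 2 from right. Merged: [1, 2]
Compare 3 vs 12: take 3 from left. Merged: [1, 2, 3]
Compare 7 vs 12: take 7 from left. Merged: [1, 2, 3, 7]
Compare 10 vs 12: take 10 from left. Merged: [1, 2, 3, 7, 10]
Append remaining from right: [12]. Merged: [1, 2, 3, 7, 10, 12]

Final merged array: [1, 2, 3, 7, 10, 12]
Total comparisons: 5

The merged array is [1, 2, 3, 7, 10, 12], requiring 5 comparisons. The merge step runs in O(n) time where n is the total number of elements.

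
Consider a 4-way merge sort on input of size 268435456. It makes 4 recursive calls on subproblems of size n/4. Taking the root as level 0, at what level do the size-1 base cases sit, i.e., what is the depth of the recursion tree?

For divide and conquer with division factor 4:

Problem sizes at each level:
Level 0: 268435456
Level 1: 67108864
Level 2: 16777216
Level 3: 4194304
Level 4: 1048576
Level 5: 262144
Level 6: 65536
Level 7: 16384
Level 8: 4096
Level 9: 1024
Level 10: 256
Level 11: 64
Level 12: 16
Level 13: 4
Level 14: 1

The root is level 0 and the size-1 base case is level 14 (the tree spans levels 0 through 14, i.e. 15 levels counting the root), so the depth is the number of divisions: log_4(268435456) = 14

The recursion tree depth is log_4(268435456) = 14. At each level, the problem size is divided by 4, so it takes 14 divisions to reduce to a base case of size 1. The algorithm makes 4 recursive calls at each level.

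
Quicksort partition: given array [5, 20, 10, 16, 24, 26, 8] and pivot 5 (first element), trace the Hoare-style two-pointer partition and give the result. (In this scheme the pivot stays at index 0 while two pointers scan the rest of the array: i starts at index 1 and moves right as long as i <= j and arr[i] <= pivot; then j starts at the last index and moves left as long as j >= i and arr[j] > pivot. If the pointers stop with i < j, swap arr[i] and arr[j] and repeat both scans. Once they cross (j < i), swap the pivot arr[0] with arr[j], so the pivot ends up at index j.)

Hoare-style two-pointer partition with pivot = 5:

Initial array: [5, 20, 10, 16, 24, 26, 8]

Pointers start at i = 1, j = 6.
i ends at 1, j ends at 0: the pointers have crossed (j < i), so scanning stops.

j = 0, so swapping arr[0] with arr[j] leaves the pivot at position 0: [5, 20, 10, 16, 24, 26, 8]
Pivot position: 0

After partitioning with pivot 5, the array becomes [5, 20, 10, 16, 24, 26, 8]. The pivot is placed at index 0. All elements to the left of the pivot are <= 5, and all elements to the right are > 5.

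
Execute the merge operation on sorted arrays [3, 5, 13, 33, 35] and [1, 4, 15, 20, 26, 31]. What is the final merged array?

Merging process:

Compare 3 vs 1: take 1 from right. Merged: [1]
Compare 3 vs 4: take 3 from left. Merged: [1, 3]
Compare 5 vs 4: take 4 from right. Merged: [1, 3, 4]
Compare 5 vs 15: take 5 from left. Merged: [1, 3, 4, 5]
Compare 13 vs 15: take 13 from left. Merged: [1, 3, 4, 5, 13]
Compare 33 vs 15: take 15 from right. Merged: [1, 3, 4, 5, 13, 15]
Compare 33 vs 20: take 20 from right. Merged: [1, 3, 4, 5, 13, 15, 20]
Compare 33 vs 26: take 26 from right. Merged: [1, 3, 4, 5, 13, 15, 20, 26]
Compare 33 vs 31: take 31 from right. Merged: [1, 3, 4, 5, 13, 15, 20, 26, 31]
Append remaining from left: [33, 35]. Merged: [1, 3, 4, 5, 13, 15, 20, 26, 31, 33, 35]

Final merged array: [1, 3, 4, 5, 13, 15, 20, 26, 31, 33, 35]
Total comparisons: 9

The merged array is [1, 3, 4, 5, 13, 15, 20, 26, 31, 33, 35], requiring 9 comparisons. The merge step runs in O(n) time where n is the total number of elements.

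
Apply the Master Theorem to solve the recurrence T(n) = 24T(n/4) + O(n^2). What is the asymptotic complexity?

Master Theorem for T(n) = 24T(n/4) + O(n^2):

a = 24, b = 4, c = 2
log_b(a) = log_4(24) = 2.2925

Case 1: c = 2 < log_4(24) = 2.2925
T(n) = O(n^(log_4 24))

For T(n) = 24T(n/4) + O(n^2): log_4(24) = 2.2925. This is Case 1 of the Master Theorem (c < log_b(a), work dominated by leaves), giving O(n^(log_4 24)).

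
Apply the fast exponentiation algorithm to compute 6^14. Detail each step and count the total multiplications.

Computing 6^14 by squaring (build up from 6^1; each line after the first costs one multiplication):

6^1 = 6
6^2 = (6^1)^2 = 6^2 = 36
6^3 = 6 * 6^2 = 6 * 36 = 216
6^6 = (6^3)^2 = 216^2 = 46656
6^7 = 6 * 6^6 = 6 * 46656 = 279936
6^14 = (6^7)^2 = 279936^2 = 78364164096

Result: 78364164096
Multiplications needed: 5 (5 lines after 6^1)

6^14 = 78364164096. Using exponentiation by squaring, this requires 5 multiplications. The key idea: if the exponent is even, square the half-power; if odd, multiply by the base once.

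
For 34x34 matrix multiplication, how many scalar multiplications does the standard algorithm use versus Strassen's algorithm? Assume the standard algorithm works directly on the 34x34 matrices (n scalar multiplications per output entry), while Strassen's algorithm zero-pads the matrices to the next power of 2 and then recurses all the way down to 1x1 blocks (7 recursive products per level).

Matrix multiplication for 34x34 matrices:

Strassen's algorithm requires power-of-2 dimensions. Pad 34x34 to 64x64 (next power of 2).

Standard algorithm: 34^3 = 39304 multiplications
Strassen's algorithm: 7^(log2(64)) = 7^6 = 117649 multiplications
Difference: 39304 - 117649 = -78345 (Strassen uses MORE here due to padding overhead — for small or just-over-power-of-2 n, padding can outweigh the per-level savings)

Standard: 39304 multiplications (34^3). Strassen: 117649 multiplications (7^6, after padding to 64x64). Strassen reduces 8 recursive multiplications to 7 at each level.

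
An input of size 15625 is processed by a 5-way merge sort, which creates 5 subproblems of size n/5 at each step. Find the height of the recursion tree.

For divide and conquer with division factor 5:

Problem sizes at each level:
Level 0: 15625
Level 1: 3125
Level 2: 625
Level 3: 125
Level 4: 25
Level 5: 5
Level 6: 1

The root is level 0 and the size-1 base case is level 6 (the tree spans levels 0 through 6, i.e. 7 levels counting the root), so the depth is the number of divisions: log_5(15625) = 6

The recursion tree depth is log_5(15625) = 6. At each level, the problem size is divided by 5, so it takes 6 divisions to reduce to a base case of size 1. The algorithm makes 5 recursive calls at each level.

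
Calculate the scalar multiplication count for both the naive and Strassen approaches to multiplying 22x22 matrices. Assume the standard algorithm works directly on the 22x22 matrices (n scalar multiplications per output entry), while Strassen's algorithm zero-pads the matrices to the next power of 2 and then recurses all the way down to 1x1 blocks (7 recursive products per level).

Matrix multiplication for 22x22 matrices:

Strassen's algorithm requires power-of-2 dimensions. Pad 22x22 to 32x32 (next power of 2).

Standard algorithm: 22^3 = 10648 multiplications
Strassen's algorithm: 7^(log2(32)) = 7^5 = 16807 multiplications
Difference: 10648 - 16807 = -6159 (Strassen uses MORE here due to padding overhead — for small or just-over-power-of-2 n, padding can outweigh the per-level savings)

Standard: 10648 multiplications (22^3). Strassen: 16807 multiplications (7^5, after padding to 32x32). Strassen reduces 8 recursive multiplications to 7 at each level.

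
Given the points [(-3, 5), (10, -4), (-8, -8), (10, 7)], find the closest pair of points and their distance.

Computing all pairwise distances among 4 points:

d((-3, 5), (10, -4)) = 15.8114
d((-3, 5), (-8, -8)) = 13.9284
d((-3, 5), (10, 7)) = 13.1529
d((10, -4), (-8, -8)) = 18.4391
d((10, -4), (10, 7)) = 11.0 <-- minimum
d((-8, -8), (10, 7)) = 23.4307

Closest pair: (10, -4) and (10, 7) with distance 11.0

The closest pair is (10, -4) and (10, 7) with Euclidean distance 11.0. For 4 points, brute-force pairwise comparison is shown above. For large n, the divide-and-conquer algorithm (sort by x, recurse on halves, check the dividing strip) achieves O(n log n).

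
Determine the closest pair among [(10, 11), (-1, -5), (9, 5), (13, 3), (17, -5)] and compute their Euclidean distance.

Computing all pairwise distances among 5 points:

d((10, 11), (-1, -5)) = 19.4165
d((10, 11), (9, 5)) = 6.0828
d((10, 11), (13, 3)) = 8.544
d((10, 11), (17, -5)) = 17.4642
d((-1, -5), (9, 5)) = 14.1421
d((-1, -5), (13, 3)) = 16.1245
d((-1, -5), (17, -5)) = 18.0
d((9, 5), (13, 3)) = 4.4721 <-- minimum
d((9, 5), (17, -5)) = 12.8062
d((13, 3), (17, -5)) = 8.9443

Closest pair: (9, 5) and (13, 3) with distance 4.4721

The closest pair is (9, 5) and (13, 3) with Euclidean distance 4.4721. For 5 points, brute-force pairwise comparison is shown above. For large n, the divide-and-conquer algorithm (sort by x, recurse on halves, check the dividing strip) achieves O(n log n).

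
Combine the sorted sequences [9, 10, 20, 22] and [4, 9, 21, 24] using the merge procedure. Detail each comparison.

Merging process:

Compare 9 vs 4: take 4 from right. Merged: [4]
Compare 9 vs 9: take 9 from left. Merged: [4, 9]
Compare 10 vs 9: take 9 from right. Merged: [4, 9, 9]
Compare 10 vs 21: take 10 from left. Merged: [4, 9, 9, 10]
Compare 20 vs 21: take 20 from left. Merged: [4, 9, 9, 10, 20]
Compare 22 vs 21: take 21 from right. Merged: [4, 9, 9, 10, 20, 21]
Compare 22 vs 24: take 22 from left. Merged: [4, 9, 9, 10, 20, 21, 22]
Append remaining from right: [24]. Merged: [4, 9, 9, 10, 20, 21, 22, 24]

Final merged array: [4, 9, 9, 10, 20, 21, 22, 24]
Total comparisons: 7

The merged array is [4, 9, 9, 10, 20, 21, 22, 24], requiring 7 comparisons. The merge step runs in O(n) time where n is the total number of elements.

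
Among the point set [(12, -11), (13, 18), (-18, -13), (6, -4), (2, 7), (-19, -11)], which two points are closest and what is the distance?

Computing all pairwise distances among 6 points:

d((12, -11), (13, 18)) = 29.0172
d((12, -11), (-18, -13)) = 30.0666
d((12, -11), (6, -4)) = 9.2195
d((12, -11), (2, 7)) = 20.5913
d((12, -11), (-19, -11)) = 31.0
d((13, 18), (-18, -13)) = 43.8406
d((13, 18), (6, -4)) = 23.0868
d((13, 18), (2, 7)) = 15.5563
d((13, 18), (-19, -11)) = 43.1856
d((-18, -13), (6, -4)) = 25.632
d((-18, -13), (2, 7)) = 28.2843
d((-18, -13), (-19, -11)) = 2.2361 <-- minimum
d((6, -4), (2, 7)) = 11.7047
d((6, -4), (-19, -11)) = 25.9615
d((2, 7), (-19, -11)) = 27.6586

Closest pair: (-18, -13) and (-19, -11) with distance 2.2361

The closest pair is (-18, -13) and (-19, -11) with Euclidean distance 2.2361. For 6 points, brute-force pairwise comparison is shown above. For large n, the divide-and-conquer algorithm (sort by x, recurse on halves, check the dividing strip) achieves O(n log n).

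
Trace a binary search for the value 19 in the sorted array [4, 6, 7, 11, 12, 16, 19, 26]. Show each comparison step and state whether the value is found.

Binary search for 19 in [4, 6, 7, 11, 12, 16, 19, 26]:

lo=0, hi=7, mid=3, arr[mid]=11 -> 11 < 19, search right half
lo=4, hi=7, mid=5, arr[mid]=16 -> 16 < 19, search right half
lo=6, hi=7, mid=6, arr[mid]=19 -> Found target at index 6!

Binary search finds 19 at index 6 after 3 comparisons. The search repeatedly halves the search space by comparing with the middle element.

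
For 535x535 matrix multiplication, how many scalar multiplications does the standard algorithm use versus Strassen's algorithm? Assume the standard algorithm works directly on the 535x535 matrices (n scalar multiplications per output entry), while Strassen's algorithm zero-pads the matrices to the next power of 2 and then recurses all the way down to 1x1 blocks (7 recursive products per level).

Matrix multiplication for 535x535 matrices:

Strassen's algorithm requires power-of-2 dimensions. Pad 535x535 to 1024x1024 (next power of 2).

Standard algorithm: 535^3 = 153130375 multiplications
Strassen's algorithm: 7^(log2(1024)) = 7^10 = 282475249 multiplications
Difference: 153130375 - 282475249 = -129344874 (Strassen uses MORE here due to padding overhead — for small or just-over-power-of-2 n, padding can outweigh the per-level savings)

Standard: 153130375 multiplications (535^3). Strassen: 282475249 multiplications (7^10, after padding to 1024x1024). Strassen reduces 8 recursive multiplications to 7 at each level.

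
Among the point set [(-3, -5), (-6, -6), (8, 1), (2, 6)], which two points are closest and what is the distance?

Computing all pairwise distances among 4 points:

d((-3, -5), (-6, -6)) = 3.1623 <-- minimum
d((-3, -5), (8, 1)) = 12.53
d((-3, -5), (2, 6)) = 12.083
d((-6, -6), (8, 1)) = 15.6525
d((-6, -6), (2, 6)) = 14.4222
d((8, 1), (2, 6)) = 7.8102

Closest pair: (-3, -5) and (-6, -6) with distance 3.1623

The closest pair is (-3, -5) and (-6, -6) with Euclidean distance 3.1623. For 4 points, brute-force pairwise comparison is shown above. For large n, the divide-and-conquer algorithm (sort by x, recurse on halves, check the dividing strip) achieves O(n log n).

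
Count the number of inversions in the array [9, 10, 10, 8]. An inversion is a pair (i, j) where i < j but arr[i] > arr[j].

Finding inversions in [9, 10, 10, 8]:

(0, 3): arr[0]=9 > arr[3]=8
(1, 3): arr[1]=10 > arr[3]=8
(2, 3): arr[2]=10 > arr[3]=8

Total inversions: 3

The array has 3 inversion(s): (0,3), (1,3), (2,3). Each pair (i,j) satisfies i < j and arr[i] > arr[j].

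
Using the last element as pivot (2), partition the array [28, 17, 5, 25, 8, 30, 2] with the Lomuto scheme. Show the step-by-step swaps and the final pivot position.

Lomuto partition with pivot = 2:

Initial array: [28, 17, 5, 25, 8, 30, 2]

arr[0]=28 > 2: no swap
arr[1]=17 > 2: no swap
arr[2]=5 > 2: no swap
arr[3]=25 > 2: no swap
arr[4]=8 > 2: no swap
arr[5]=30 > 2: no swap

Place pivot at position 0: [2, 17, 5, 25, 8, 30, 28]
Pivot position: 0

After partitioning with pivot 2, the array becomes [2, 17, 5, 25, 8, 30, 28]. The pivot is placed at index 0. All elements to the left of the pivot are <= 2, and all elements to the right are > 2.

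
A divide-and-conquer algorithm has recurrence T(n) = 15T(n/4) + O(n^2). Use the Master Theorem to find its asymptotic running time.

Master Theorem for T(n) = 15T(n/4) + O(n^2):

a = 15, b = 4, c = 2
log_b(a) = log_4(15) = 1.9534

Case 3: c = 2 > log_4(15) = 1.9534
T(n) = O(n^2) = O(n^2)

For T(n) = 15T(n/4) + O(n^2): log_4(15) = 1.9534. This is Case 3 of the Master Theorem (c > log_b(a), work dominated by root), giving O(n^2).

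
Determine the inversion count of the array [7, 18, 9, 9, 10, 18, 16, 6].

Finding inversions in [7, 18, 9, 9, 10, 18, 16, 6]:

(0, 7): arr[0]=7 > arr[7]=6
(1, 2): arr[1]=18 > arr[2]=9
(1, 3): arr[1]=18 > arr[3]=9
(1, 4): arr[1]=18 > arr[4]=10
(1, 6): arr[1]=18 > arr[6]=16
(1, 7): arr[1]=18 > arr[7]=6
(2, 7): arr[2]=9 > arr[7]=6
(3, 7): arr[3]=9 > arr[7]=6
(4, 7): arr[4]=10 > arr[7]=6
(5, 6): arr[5]=18 > arr[6]=16
(5, 7): arr[5]=18 > arr[7]=6
(6, 7): arr[6]=16 > arr[7]=6

Total inversions: 12

The array has 12 inversion(s): (0,7), (1,2), (1,3), (1,4), (1,6), (1,7), (2,7), (3,7), (4,7), (5,6), (5,7), (6,7). Each pair (i,j) satisfies i < j and arr[i] > arr[j].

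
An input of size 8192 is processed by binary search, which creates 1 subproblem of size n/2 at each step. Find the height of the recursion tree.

For divide and conquer with division factor 2:

Problem sizes at each level:
Level 0: 8192
Level 1: 4096
Level 2: 2048
Level 3: 1024
Level 4: 512
Level 5: 256
Level 6: 128
Level 7: 64
Level 8: 32
Level 9: 16
Level 10: 8
Level 11: 4
Level 12: 2
Level 13: 1

The root is level 0 and the size-1 base case is level 13 (the tree spans levels 0 through 13, i.e. 14 levels counting the root), so the depth is the number of divisions: log_2(8192) = 13

The recursion tree depth is log_2(8192) = 13. At each level, the problem size is divided by 2, so it takes 13 divisions to reduce to a base case of size 1. The algorithm makes 1 recursive call at each level.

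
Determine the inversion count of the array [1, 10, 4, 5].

Finding inversions in [1, 10, 4, 5]:

(1, 2): arr[1]=10 > arr[2]=4
(1, 3): arr[1]=10 > arr[3]=5

Total inversions: 2

The array has 2 inversion(s): (1,2), (1,3). Each pair (i,j) satisfies i < j and arr[i] > arr[j].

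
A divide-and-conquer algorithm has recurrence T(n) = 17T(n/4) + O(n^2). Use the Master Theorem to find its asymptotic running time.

Master Theorem for T(n) = 17T(n/4) + O(n^2):

a = 17, b = 4, c = 2
log_b(a) = log_4(17) = 2.0437

Case 1: c = 2 < log_4(17) = 2.0437
T(n) = O(n^(log_4 17))

For T(n) = 17T(n/4) + O(n^2): log_4(17) = 2.0437. This is Case 1 of the Master Theorem (c < log_b(a), work dominated by leaves), giving O(n^(log_4 17)).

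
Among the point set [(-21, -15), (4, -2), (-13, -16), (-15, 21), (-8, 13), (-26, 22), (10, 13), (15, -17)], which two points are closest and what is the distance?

Computing all pairwise distances among 8 points:

d((-21, -15), (4, -2)) = 28.178
d((-21, -15), (-13, -16)) = 8.0623 <-- minimum
d((-21, -15), (-15, 21)) = 36.4966
d((-21, -15), (-8, 13)) = 30.8707
d((-21, -15), (-26, 22)) = 37.3363
d((-21, -15), (10, 13)) = 41.7732
d((-21, -15), (15, -17)) = 36.0555
d((4, -2), (-13, -16)) = 22.0227
d((4, -2), (-15, 21)) = 29.8329
d((4, -2), (-8, 13)) = 19.2094
d((4, -2), (-26, 22)) = 38.4187
d((4, -2), (10, 13)) = 16.1555
d((4, -2), (15, -17)) = 18.6011
d((-13, -16), (-15, 21)) = 37.054
d((-13, -16), (-8, 13)) = 29.4279
d((-13, -16), (-26, 22)) = 40.1622
d((-13, -16), (10, 13)) = 37.0135
d((-13, -16), (15, -17)) = 28.0179
d((-15, 21), (-8, 13)) = 10.6301
d((-15, 21), (-26, 22)) = 11.0454
d((-15, 21), (10, 13)) = 26.2488
d((-15, 21), (15, -17)) = 48.4149
d((-8, 13), (-26, 22)) = 20.1246
d((-8, 13), (10, 13)) = 18.0
d((-8, 13), (15, -17)) = 37.8021
d((-26, 22), (10, 13)) = 37.108
d((-26, 22), (15, -17)) = 56.5862
d((10, 13), (15, -17)) = 30.4138

Closest pair: (-21, -15) and (-13, -16) with distance 8.0623

The closest pair is (-21, -15) and (-13, -16) with Euclidean distance 8.0623. For 8 points, brute-force pairwise comparison is shown above. For large n, the divide-and-conquer algorithm (sort by x, recurse on halves, check the dividing strip) achieves O(n log n).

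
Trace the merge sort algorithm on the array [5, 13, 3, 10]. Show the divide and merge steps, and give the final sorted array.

Merge sort trace:

Split: [5, 13, 3, 10] -> [5, 13] and [3, 10]
  Split: [5, 13] -> [5] and [13]
  Merge: [5] + [13] -> [5, 13]
  Split: [3, 10] -> [3] and [10]
  Merge: [3] + [10] -> [3, 10]
Merge: [5, 13] + [3, 10] -> [3, 5, 10, 13]

Final sorted array: [3, 5, 10, 13]

The merge sort proceeds by recursively splitting the array and merging sorted halves.
After all merges, the sorted array is [3, 5, 10, 13].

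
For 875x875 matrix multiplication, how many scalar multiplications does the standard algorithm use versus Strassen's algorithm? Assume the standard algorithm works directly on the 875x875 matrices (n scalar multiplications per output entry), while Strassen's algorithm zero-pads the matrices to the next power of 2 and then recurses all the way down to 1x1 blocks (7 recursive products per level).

Matrix multiplication for 875x875 matrices:

Strassen's algorithm requires power-of-2 dimensions. Pad 875x875 to 1024x1024 (next power of 2).

Standard algorithm: 875^3 = 669921875 multiplications
Strassen's algorithm: 7^(log2(1024)) = 7^10 = 282475249 multiplications
Savings: 669921875 - 282475249 = 387446626 multiplications

Standard: 669921875 multiplications (875^3). Strassen: 282475249 multiplications (7^10, after padding to 1024x1024). Strassen reduces 8 recursive multiplications to 7 at each level.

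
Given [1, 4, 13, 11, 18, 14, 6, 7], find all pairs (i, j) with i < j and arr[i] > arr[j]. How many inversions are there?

Finding inversions in [1, 4, 13, 11, 18, 14, 6, 7]:

(2, 3): arr[2]=13 > arr[3]=11
(2, 6): arr[2]=13 > arr[6]=6
(2, 7): arr[2]=13 > arr[7]=7
(3, 6): arr[3]=11 > arr[6]=6
(3, 7): arr[3]=11 > arr[7]=7
(4, 5): arr[4]=18 > arr[5]=14
(4, 6): arr[4]=18 > arr[6]=6
(4, 7): arr[4]=18 > arr[7]=7
(5, 6): arr[5]=14 > arr[6]=6
(5, 7): arr[5]=14 > arr[7]=7

Total inversions: 10

The array has 10 inversion(s): (2,3), (2,6), (2,7), (3,6), (3,7), (4,5), (4,6), (4,7), (5,6), (5,7). Each pair (i,j) satisfies i < j and arr[i] > arr[j].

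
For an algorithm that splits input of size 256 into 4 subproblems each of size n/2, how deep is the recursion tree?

For divide and conquer with division factor 2:

Problem sizes at each level:
Level 0: 256
Level 1: 128
Level 2: 64
Level 3: 32
Level 4: 16
Level 5: 8
Level 6: 4
Level 7: 2
Level 8: 1

The root is level 0 and the size-1 base case is level 8 (the tree spans levels 0 through 8, i.e. 9 levels counting the root), so the depth is the number of divisions: log_2(256) = 8

The recursion tree depth is log_2(256) = 8. At each level, the problem size is divided by 2, so it takes 8 divisions to reduce to a base case of size 1. The algorithm makes 4 recursive calls at each level.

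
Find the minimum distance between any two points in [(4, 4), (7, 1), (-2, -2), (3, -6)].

Computing all pairwise distances among 4 points:

d((4, 4), (7, 1)) = 4.2426 <-- minimum
d((4, 4), (-2, -2)) = 8.4853
d((4, 4), (3, -6)) = 10.0499
d((7, 1), (-2, -2)) = 9.4868
d((7, 1), (3, -6)) = 8.0623
d((-2, -2), (3, -6)) = 6.4031

Closest pair: (4, 4) and (7, 1) with distance 4.2426

The closest pair is (4, 4) and (7, 1) with Euclidean distance 4.2426. For 4 points, brute-force pairwise comparison is shown above. For large n, the divide-and-conquer algorithm (sort by x, recurse on halves, check the dividing strip) achieves O(n log n).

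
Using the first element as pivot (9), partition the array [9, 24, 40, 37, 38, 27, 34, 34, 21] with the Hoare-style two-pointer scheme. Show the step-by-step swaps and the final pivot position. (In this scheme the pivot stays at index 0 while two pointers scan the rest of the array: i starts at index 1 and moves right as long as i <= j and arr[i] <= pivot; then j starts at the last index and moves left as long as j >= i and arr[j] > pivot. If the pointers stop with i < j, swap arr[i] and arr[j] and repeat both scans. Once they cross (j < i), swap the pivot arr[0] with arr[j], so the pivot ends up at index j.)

Hoare-style two-pointer partition with pivot = 9:

Initial array: [9, 24, 40, 37, 38, 27, 34, 34, 21]

Pointers start at i = 1, j = 8.
i ends at 1, j ends at 0: the pointers have crossed (j < i), so scanning stops.

j = 0, so swapping arr[0] with arr[j] leaves the pivot at position 0: [9, 24, 40, 37, 38, 27, 34, 34, 21]
Pivot position: 0

After partitioning with pivot 9, the array becomes [9, 24, 40, 37, 38, 27, 34, 34, 21]. The pivot is placed at index 0. All elements to the left of the pivot are <= 9, and all elements to the right are > 9.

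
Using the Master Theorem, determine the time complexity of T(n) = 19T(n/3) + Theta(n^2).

Master Theorem for T(n) = 19T(n/3) + O(n^2):

a = 19, b = 3, c = 2
log_b(a) = log_3(19) = 2.6801

Case 1: c = 2 < log_3(19) = 2.6801
T(n) = O(n^(log_3 19))

For T(n) = 19T(n/3) + O(n^2): log_3(19) = 2.6801. This is Case 1 of the Master Theorem (c < log_b(a), work dominated by leaves), giving O(n^(log_3 19)).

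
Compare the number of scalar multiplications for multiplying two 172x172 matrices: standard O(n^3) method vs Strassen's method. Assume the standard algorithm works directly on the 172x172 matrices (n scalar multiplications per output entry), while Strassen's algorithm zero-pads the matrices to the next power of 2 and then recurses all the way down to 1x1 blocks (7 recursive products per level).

Matrix multiplication for 172x172 matrices:

Strassen's algorithm requires power-of-2 dimensions. Pad 172x172 to 256x256 (next power of 2).

Standard algorithm: 172^3 = 5088448 multiplications
Strassen's algorithm: 7^(log2(256)) = 7^8 = 5764801 multiplications
Difference: 5088448 - 5764801 = -676353 (Strassen uses MORE here due to padding overhead — for small or just-over-power-of-2 n, padding can outweigh the per-level savings)

Standard: 5088448 multiplications (172^3). Strassen: 5764801 multiplications (7^8, after padding to 256x256). Strassen reduces 8 recursive multiplications to 7 at each level.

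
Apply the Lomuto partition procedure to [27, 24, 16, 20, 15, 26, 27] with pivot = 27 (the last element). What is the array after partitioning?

Lomuto partition with pivot = 27:

Initial array: [27, 24, 16, 20, 15, 26, 27]

arr[0]=27 <= 27: swap with position 0, array becomes [27, 24, 16, 20, 15, 26, 27]
arr[1]=24 <= 27: swap with position 1, array becomes [27, 24, 16, 20, 15, 26, 27]
arr[2]=16 <= 27: swap with position 2, array becomes [27, 24, 16, 20, 15, 26, 27]
arr[3]=20 <= 27: swap with position 3, array becomes [27, 24, 16, 20, 15, 26, 27]
arr[4]=15 <= 27: swap with position 4, array becomes [27, 24, 16, 20, 15, 26, 27]
arr[5]=26 <= 27: swap with position 5, array becomes [27, 24, 16, 20, 15, 26, 27]

Place pivot at position 6: [27, 24, 16, 20, 15, 26, 27]
Pivot position: 6

After partitioning with pivot 27, the array becomes [27, 24, 16, 20, 15, 26, 27]. The pivot is placed at index 6. All elements to the left of the pivot are <= 27, and all elements to the right are > 27.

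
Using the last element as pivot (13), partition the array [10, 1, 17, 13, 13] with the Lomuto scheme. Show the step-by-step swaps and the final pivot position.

Lomuto partition with pivot = 13:

Initial array: [10, 1, 17, 13, 13]

arr[0]=10 <= 13: swap with position 0, array becomes [10, 1, 17, 13, 13]
arr[1]=1 <= 13: swap with position 1, array becomes [10, 1, 17, 13, 13]
arr[2]=17 > 13: no swap
arr[3]=13 <= 13: swap with position 2, array becomes [10, 1, 13, 17, 13]

Place pivot at position 3: [10, 1, 13, 13, 17]
Pivot position: 3

After partitioning with pivot 13, the array becomes [10, 1, 13, 13, 17]. The pivot is placed at index 3. All elements to the left of the pivot are <= 13, and all elements to the right are > 13.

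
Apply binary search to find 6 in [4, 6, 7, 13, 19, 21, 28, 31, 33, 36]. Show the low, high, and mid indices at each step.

Binary search for 6 in [4, 6, 7, 13, 19, 21, 28, 31, 33, 36]:

lo=0, hi=9, mid=4, arr[mid]=19 -> 19 > 6, search left half
lo=0, hi=3, mid=1, arr[mid]=6 -> Found target at index 1!

Binary search finds 6 at index 1 after 2 comparisons. The search repeatedly halves the search space by comparing with the middle element.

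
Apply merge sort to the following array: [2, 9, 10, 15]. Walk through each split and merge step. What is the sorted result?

Merge sort trace:

Split: [2, 9, 10, 15] -> [2, 9] and [10, 15]
  Split: [2, 9] -> [2] and [9]
  Merge: [2] + [9] -> [2, 9]
  Split: [10, 15] -> [10] and [15]
  Merge: [10] + [15] -> [10, 15]
Merge: [2, 9] + [10, 15] -> [2, 9, 10, 15]

Final sorted array: [2, 9, 10, 15]

The merge sort proceeds by recursively splitting the array and merging sorted halves.
After all merges, the sorted array is [2, 9, 10, 15].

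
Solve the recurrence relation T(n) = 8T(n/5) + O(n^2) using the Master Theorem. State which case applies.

Master Theorem for T(n) = 8T(n/5) + O(n^2):

a = 8, b = 5, c = 2
log_b(a) = log_5(8) = 1.2920

Case 3: c = 2 > log_5(8) = 1.2920
T(n) = O(n^2) = O(n^2)

For T(n) = 8T(n/5) + O(n^2): log_5(8) = 1.2920. This is Case 3 of the Master Theorem (c > log_b(a), work dominated by root), giving O(n^2).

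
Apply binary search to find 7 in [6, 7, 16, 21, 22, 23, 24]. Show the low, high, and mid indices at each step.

Binary search for 7 in [6, 7, 16, 21, 22, 23, 24]:

lo=0, hi=6, mid=3, arr[mid]=21 -> 21 > 7, search left half
lo=0, hi=2, mid=1, arr[mid]=7 -> Found target at index 1!

Binary search finds 7 at index 1 after 2 comparisons. The search repeatedly halves the search space by comparing with the middle element.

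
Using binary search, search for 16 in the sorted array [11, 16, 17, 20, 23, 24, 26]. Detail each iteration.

Binary search for 16 in [11, 16, 17, 20, 23, 24, 26]:

lo=0, hi=6, mid=3, arr[mid]=20 -> 20 > 16, search left half
lo=0, hi=2, mid=1, arr[mid]=16 -> Found target at index 1!

Binary search finds 16 at index 1 after 2 comparisons. The search repeatedly halves the search space by comparing with the middle element.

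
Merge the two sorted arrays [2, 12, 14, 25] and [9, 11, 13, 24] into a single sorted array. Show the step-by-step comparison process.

Merging process:

Compare 2 vs 9: take 2 from left. Merged: [2]
Compare 12 vs 9: take 9 from right. Merged: [2, 9]
Compare 12 vs 11: take 11 from right. Merged: [2, 9, 11]
Compare 12 vs 13: take 12 from left. Merged: [2, 9, 11, 12]
Compare 14 vs 13: take 13 from right. Merged: [2, 9, 11, 12, 13]
Compare 14 vs 24: take 14 from left. Merged: [2, 9, 11, 12, 13, 14]
Compare 25 vs 24: take 24 from right. Merged: [2, 9, 11, 12, 13, 14, 24]
Append remaining from left: [25]. Merged: [2, 9, 11, 12, 13, 14, 24, 25]

Final merged array: [2, 9, 11, 12, 13, 14, 24, 25]
Total comparisons: 7

The merged array is [2, 9, 11, 12, 13, 14, 24, 25], requiring 7 comparisons. The merge step runs in O(n) time where n is the total number of elements.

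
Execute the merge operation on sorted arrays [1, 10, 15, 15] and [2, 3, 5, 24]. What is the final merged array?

Merging process:

Compare 1 vs 2: take 1 from left. Merged: [1]
Compare 10 vs 2: take 2 from right. Merged: [1, 2]
Compare 10 vs 3: take 3 from right. Merged: [1, 2, 3]
Compare 10 vs 5: take 5 from right. Merged: [1, 2, 3, 5]
Compare 10 vs 24: take 10 from left. Merged: [1, 2, 3, 5, 10]
Compare 15 vs 24: take 15 from left. Merged: [1, 2, 3, 5, 10, 15]
Compare 15 vs 24: take 15 from left. Merged: [1, 2, 3, 5, 10, 15, 15]
Append remaining from right: [24]. Merged: [1, 2, 3, 5, 10, 15, 15, 24]

Final merged array: [1, 2, 3, 5, 10, 15, 15, 24]
Total comparisons: 7

The merged array is [1, 2, 3, 5, 10, 15, 15, 24], requiring 7 comparisons. The merge step runs in O(n) time where n is the total number of elements.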